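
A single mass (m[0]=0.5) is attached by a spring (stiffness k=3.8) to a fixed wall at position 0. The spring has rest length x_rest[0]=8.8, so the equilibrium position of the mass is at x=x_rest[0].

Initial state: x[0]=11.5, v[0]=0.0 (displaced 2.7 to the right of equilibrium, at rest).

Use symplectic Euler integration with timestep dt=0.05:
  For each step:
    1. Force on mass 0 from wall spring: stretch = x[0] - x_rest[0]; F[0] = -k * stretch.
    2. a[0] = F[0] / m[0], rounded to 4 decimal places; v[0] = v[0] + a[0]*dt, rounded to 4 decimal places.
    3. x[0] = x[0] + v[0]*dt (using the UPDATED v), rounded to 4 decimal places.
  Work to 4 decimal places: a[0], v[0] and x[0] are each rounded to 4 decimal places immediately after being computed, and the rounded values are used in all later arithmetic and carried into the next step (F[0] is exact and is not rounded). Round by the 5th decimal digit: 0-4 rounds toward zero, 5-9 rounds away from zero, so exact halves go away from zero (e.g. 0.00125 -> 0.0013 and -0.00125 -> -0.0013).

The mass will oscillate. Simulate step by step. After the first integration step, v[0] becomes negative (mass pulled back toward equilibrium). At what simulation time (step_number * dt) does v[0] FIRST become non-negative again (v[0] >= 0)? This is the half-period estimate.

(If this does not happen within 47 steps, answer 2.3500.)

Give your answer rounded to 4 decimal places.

Answer: 1.1500

Derivation:
Step 0: x=[11.5000] v=[0.0000]
Step 1: x=[11.4487] v=[-1.0260]
Step 2: x=[11.3471] v=[-2.0325]
Step 3: x=[11.1971] v=[-3.0004]
Step 4: x=[11.0015] v=[-3.9113]
Step 5: x=[10.7641] v=[-4.7479]
Step 6: x=[10.4894] v=[-5.4943]
Step 7: x=[10.1826] v=[-6.1363]
Step 8: x=[9.8495] v=[-6.6617]
Step 9: x=[9.4965] v=[-7.0605]
Step 10: x=[9.1302] v=[-7.3252]
Step 11: x=[8.7577] v=[-7.4507]
Step 12: x=[8.3860] v=[-7.4346]
Step 13: x=[8.0221] v=[-7.2773]
Step 14: x=[7.6730] v=[-6.9817]
Step 15: x=[7.3453] v=[-6.5534]
Step 16: x=[7.0453] v=[-6.0006]
Step 17: x=[6.7786] v=[-5.3338]
Step 18: x=[6.5503] v=[-4.5657]
Step 19: x=[6.3648] v=[-3.7108]
Step 20: x=[6.2255] v=[-2.7854]
Step 21: x=[6.1351] v=[-1.8071]
Step 22: x=[6.0954] v=[-0.7944]
Step 23: x=[6.1071] v=[0.2334]
First v>=0 after going negative at step 23, time=1.1500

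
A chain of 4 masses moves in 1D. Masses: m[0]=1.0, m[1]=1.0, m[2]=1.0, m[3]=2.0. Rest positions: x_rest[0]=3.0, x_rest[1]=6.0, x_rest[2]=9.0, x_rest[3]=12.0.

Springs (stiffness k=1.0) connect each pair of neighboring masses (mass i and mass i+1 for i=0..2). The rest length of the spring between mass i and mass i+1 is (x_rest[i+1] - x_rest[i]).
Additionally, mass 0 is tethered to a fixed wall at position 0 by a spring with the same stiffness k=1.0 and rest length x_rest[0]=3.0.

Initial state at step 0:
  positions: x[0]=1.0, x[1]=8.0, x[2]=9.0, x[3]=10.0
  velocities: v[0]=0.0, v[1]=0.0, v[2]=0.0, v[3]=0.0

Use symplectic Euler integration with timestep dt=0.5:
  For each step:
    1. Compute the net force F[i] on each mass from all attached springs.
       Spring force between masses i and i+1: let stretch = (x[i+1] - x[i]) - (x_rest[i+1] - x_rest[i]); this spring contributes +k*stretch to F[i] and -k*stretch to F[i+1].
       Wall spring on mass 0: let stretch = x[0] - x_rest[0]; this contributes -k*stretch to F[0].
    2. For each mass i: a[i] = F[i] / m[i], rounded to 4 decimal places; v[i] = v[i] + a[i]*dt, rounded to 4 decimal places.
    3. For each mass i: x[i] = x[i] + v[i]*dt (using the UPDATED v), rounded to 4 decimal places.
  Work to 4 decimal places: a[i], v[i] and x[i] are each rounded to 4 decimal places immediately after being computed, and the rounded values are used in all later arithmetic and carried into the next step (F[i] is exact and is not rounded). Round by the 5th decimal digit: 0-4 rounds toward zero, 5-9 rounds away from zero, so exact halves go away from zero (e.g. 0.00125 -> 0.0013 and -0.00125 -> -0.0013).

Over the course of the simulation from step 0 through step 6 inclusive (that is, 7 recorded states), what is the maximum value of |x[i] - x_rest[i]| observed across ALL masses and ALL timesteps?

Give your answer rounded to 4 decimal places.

Answer: 2.5566

Derivation:
Step 0: x=[1.0000 8.0000 9.0000 10.0000] v=[0.0000 0.0000 0.0000 0.0000]
Step 1: x=[2.5000 6.5000 9.0000 10.2500] v=[3.0000 -3.0000 0.0000 0.5000]
Step 2: x=[4.3750 4.6250 8.6875 10.7188] v=[3.7500 -3.7500 -0.6250 0.9375]
Step 3: x=[5.2188 3.7031 7.8672 11.3087] v=[1.6875 -1.8438 -1.6406 1.1797]
Step 4: x=[4.3789 4.2012 6.8663 11.8434] v=[-1.6798 0.9961 -2.0019 1.0693]
Step 5: x=[2.3999 5.4100 6.4434 12.1309] v=[-3.9581 2.4175 -0.8459 0.5750]
Step 6: x=[0.5734 6.1246 7.1840 12.0825] v=[-3.6530 1.4292 1.4812 -0.0969]
Max displacement = 2.5566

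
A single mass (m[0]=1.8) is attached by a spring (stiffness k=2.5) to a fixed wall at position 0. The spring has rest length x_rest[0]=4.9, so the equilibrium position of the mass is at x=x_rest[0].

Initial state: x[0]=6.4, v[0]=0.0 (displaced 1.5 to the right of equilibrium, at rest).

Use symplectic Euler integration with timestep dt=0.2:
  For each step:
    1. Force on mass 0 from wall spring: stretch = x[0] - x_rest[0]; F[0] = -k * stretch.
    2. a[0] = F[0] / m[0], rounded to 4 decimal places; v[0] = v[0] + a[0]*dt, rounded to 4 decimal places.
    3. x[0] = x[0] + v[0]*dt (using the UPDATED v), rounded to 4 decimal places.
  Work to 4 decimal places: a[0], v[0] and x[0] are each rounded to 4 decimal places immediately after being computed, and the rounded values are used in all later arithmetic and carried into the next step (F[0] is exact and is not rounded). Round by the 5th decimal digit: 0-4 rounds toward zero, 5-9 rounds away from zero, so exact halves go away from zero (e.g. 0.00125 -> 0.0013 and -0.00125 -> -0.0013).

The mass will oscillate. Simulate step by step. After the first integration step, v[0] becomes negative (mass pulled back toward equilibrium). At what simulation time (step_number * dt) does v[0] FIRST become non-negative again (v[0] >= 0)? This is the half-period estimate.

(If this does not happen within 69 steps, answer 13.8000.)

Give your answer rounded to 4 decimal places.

Answer: 2.8000

Derivation:
Step 0: x=[6.4000] v=[0.0000]
Step 1: x=[6.3167] v=[-0.4167]
Step 2: x=[6.1547] v=[-0.8102]
Step 3: x=[5.9230] v=[-1.1587]
Step 4: x=[5.6344] v=[-1.4429]
Step 5: x=[5.3050] v=[-1.6469]
Step 6: x=[4.9531] v=[-1.7594]
Step 7: x=[4.5983] v=[-1.7742]
Step 8: x=[4.2602] v=[-1.6904]
Step 9: x=[3.9577] v=[-1.5127]
Step 10: x=[3.7075] v=[-1.2509]
Step 11: x=[3.5236] v=[-0.9196]
Step 12: x=[3.4161] v=[-0.5373]
Step 13: x=[3.3911] v=[-0.1251]
Step 14: x=[3.4499] v=[0.2940]
First v>=0 after going negative at step 14, time=2.8000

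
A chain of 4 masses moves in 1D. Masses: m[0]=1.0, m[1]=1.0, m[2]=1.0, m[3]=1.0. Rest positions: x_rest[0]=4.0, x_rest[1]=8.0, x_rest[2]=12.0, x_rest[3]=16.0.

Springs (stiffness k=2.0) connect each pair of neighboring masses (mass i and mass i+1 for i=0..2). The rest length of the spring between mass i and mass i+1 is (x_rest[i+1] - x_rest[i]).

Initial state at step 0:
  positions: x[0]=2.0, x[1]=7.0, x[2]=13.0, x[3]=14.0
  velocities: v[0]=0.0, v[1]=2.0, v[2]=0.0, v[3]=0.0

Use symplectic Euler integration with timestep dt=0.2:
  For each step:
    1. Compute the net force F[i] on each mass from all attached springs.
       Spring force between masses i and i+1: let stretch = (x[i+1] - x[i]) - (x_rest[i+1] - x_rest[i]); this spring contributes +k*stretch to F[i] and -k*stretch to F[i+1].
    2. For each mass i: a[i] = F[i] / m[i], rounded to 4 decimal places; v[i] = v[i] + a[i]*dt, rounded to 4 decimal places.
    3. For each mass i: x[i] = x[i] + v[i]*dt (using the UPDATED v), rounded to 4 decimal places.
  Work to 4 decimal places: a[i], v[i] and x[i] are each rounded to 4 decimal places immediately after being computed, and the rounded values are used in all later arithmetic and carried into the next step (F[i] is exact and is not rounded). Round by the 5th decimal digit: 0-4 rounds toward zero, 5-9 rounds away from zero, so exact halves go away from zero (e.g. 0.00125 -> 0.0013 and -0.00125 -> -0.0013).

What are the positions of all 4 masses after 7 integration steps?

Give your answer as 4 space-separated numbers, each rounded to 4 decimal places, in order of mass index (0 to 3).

Answer: 4.8059 7.3328 10.2027 16.4586

Derivation:
Step 0: x=[2.0000 7.0000 13.0000 14.0000] v=[0.0000 2.0000 0.0000 0.0000]
Step 1: x=[2.0800 7.4800 12.6000 14.2400] v=[0.4000 2.4000 -2.0000 1.2000]
Step 2: x=[2.2720 7.9376 11.9216 14.6688] v=[0.9600 2.2880 -3.3920 2.1440]
Step 3: x=[2.5972 8.2607 11.1443 15.1978] v=[1.6262 1.6154 -3.8867 2.6451]
Step 4: x=[3.0555 8.3614 10.4606 15.7225] v=[2.2916 0.5034 -3.4187 2.6237]
Step 5: x=[3.6183 8.2055 10.0299 16.1463] v=[2.8140 -0.7793 -2.1536 2.1189]
Step 6: x=[4.2281 7.8286 9.9425 16.4008] v=[3.0489 -1.8844 -0.4368 1.2723]
Step 7: x=[4.8059 7.3328 10.2027 16.4586] v=[2.8891 -2.4790 1.3010 0.2890]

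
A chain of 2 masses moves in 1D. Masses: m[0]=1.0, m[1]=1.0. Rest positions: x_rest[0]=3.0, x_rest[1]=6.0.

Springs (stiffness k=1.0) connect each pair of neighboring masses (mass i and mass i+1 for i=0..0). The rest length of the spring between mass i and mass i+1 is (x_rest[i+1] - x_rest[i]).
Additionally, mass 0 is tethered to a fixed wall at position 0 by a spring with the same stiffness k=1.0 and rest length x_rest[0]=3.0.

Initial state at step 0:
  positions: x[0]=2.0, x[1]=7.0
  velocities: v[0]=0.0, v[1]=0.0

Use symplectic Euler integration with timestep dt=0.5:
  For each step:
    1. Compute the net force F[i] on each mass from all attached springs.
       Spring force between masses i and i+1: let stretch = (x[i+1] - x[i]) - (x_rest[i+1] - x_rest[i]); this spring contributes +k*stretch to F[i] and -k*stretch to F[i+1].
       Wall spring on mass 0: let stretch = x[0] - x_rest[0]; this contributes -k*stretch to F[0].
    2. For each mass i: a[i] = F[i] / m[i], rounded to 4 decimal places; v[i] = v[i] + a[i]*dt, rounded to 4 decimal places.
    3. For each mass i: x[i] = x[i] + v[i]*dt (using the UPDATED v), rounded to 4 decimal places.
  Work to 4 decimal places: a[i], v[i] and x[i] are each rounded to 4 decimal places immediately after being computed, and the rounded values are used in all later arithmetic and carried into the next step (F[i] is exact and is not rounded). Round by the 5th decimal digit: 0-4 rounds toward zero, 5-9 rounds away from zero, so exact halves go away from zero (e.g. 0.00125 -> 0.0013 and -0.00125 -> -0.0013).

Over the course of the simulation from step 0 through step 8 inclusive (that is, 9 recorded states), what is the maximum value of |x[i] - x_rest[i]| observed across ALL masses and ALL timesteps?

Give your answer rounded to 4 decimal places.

Answer: 1.3980

Derivation:
Step 0: x=[2.0000 7.0000] v=[0.0000 0.0000]
Step 1: x=[2.7500 6.5000] v=[1.5000 -1.0000]
Step 2: x=[3.7500 5.8125] v=[2.0000 -1.3750]
Step 3: x=[4.3282 5.3594] v=[1.1563 -0.9063]
Step 4: x=[4.0821 5.3985] v=[-0.4922 0.0781]
Step 5: x=[3.1446 5.8585] v=[-1.8751 0.9199]
Step 6: x=[2.0994 6.3900] v=[-2.0905 1.0630]
Step 7: x=[1.6020 6.5989] v=[-0.9949 0.4177]
Step 8: x=[1.9533 6.3085] v=[0.7026 -0.5808]
Max displacement = 1.3980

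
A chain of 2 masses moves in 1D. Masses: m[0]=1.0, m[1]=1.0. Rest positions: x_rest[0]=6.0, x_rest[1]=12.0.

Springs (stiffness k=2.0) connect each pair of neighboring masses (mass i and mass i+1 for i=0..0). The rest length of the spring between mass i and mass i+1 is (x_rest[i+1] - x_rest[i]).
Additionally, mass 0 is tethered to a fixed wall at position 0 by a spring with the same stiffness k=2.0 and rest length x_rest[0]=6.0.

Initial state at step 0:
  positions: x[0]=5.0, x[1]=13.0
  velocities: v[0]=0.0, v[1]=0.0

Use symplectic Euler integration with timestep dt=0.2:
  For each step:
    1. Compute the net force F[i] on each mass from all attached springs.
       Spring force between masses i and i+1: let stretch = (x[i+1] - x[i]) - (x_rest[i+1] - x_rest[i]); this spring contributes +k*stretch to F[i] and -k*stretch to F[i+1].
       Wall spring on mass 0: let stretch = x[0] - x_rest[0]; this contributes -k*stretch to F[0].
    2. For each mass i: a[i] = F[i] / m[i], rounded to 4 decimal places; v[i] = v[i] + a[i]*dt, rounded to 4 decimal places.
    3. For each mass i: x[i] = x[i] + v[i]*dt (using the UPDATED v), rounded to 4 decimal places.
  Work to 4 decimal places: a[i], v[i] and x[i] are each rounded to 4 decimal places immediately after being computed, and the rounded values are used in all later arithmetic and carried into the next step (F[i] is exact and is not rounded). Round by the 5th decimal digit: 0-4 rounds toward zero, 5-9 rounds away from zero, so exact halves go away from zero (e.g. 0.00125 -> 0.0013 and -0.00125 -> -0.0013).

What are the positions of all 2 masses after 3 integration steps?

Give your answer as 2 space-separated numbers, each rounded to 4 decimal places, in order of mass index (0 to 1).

Step 0: x=[5.0000 13.0000] v=[0.0000 0.0000]
Step 1: x=[5.2400 12.8400] v=[1.2000 -0.8000]
Step 2: x=[5.6688 12.5520] v=[2.1440 -1.4400]
Step 3: x=[6.1948 12.1933] v=[2.6298 -1.7933]

Answer: 6.1948 12.1933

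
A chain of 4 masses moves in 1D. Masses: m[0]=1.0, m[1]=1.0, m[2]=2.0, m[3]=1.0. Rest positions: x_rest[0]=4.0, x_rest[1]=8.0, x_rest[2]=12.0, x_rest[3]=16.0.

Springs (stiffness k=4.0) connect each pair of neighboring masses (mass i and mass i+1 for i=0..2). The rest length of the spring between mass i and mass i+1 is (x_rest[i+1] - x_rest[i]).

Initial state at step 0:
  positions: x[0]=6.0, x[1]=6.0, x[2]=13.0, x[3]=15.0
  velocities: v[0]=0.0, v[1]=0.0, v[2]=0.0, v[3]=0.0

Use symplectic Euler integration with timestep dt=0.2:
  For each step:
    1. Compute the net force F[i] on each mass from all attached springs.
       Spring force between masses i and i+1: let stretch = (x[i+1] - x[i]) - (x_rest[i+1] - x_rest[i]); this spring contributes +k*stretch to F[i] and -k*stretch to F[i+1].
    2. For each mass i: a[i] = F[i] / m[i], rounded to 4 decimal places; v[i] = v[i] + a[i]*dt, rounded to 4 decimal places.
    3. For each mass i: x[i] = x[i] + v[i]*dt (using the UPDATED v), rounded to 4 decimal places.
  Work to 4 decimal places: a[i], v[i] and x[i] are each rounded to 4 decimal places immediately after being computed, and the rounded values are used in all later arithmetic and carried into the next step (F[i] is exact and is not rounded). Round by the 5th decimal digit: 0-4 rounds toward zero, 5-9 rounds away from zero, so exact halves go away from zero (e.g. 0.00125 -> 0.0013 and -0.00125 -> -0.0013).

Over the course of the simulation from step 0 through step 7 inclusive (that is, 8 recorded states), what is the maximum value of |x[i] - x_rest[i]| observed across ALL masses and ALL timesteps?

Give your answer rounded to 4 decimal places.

Step 0: x=[6.0000 6.0000 13.0000 15.0000] v=[0.0000 0.0000 0.0000 0.0000]
Step 1: x=[5.3600 7.1200 12.6000 15.3200] v=[-3.2000 5.6000 -2.0000 1.6000]
Step 2: x=[4.3616 8.8352 11.9792 15.8448] v=[-4.9920 8.5760 -3.1040 2.6240]
Step 3: x=[3.4390 10.3377 11.4161 16.3911] v=[-4.6131 7.5123 -2.8154 2.7315]
Step 4: x=[2.9802 10.9089 11.1647 16.7814] v=[-2.2941 2.8561 -1.2568 1.9515]
Step 5: x=[3.1500 10.2525 11.3422 16.9130] v=[0.8489 -3.2822 0.8876 0.6581]
Step 6: x=[3.8162 8.6340 11.8782 16.7933] v=[3.3309 -8.0924 2.6800 -0.5985]
Step 7: x=[4.6132 6.7637 12.5479 16.5272] v=[3.9851 -9.3513 3.3484 -1.3306]
Max displacement = 2.9089

Answer: 2.9089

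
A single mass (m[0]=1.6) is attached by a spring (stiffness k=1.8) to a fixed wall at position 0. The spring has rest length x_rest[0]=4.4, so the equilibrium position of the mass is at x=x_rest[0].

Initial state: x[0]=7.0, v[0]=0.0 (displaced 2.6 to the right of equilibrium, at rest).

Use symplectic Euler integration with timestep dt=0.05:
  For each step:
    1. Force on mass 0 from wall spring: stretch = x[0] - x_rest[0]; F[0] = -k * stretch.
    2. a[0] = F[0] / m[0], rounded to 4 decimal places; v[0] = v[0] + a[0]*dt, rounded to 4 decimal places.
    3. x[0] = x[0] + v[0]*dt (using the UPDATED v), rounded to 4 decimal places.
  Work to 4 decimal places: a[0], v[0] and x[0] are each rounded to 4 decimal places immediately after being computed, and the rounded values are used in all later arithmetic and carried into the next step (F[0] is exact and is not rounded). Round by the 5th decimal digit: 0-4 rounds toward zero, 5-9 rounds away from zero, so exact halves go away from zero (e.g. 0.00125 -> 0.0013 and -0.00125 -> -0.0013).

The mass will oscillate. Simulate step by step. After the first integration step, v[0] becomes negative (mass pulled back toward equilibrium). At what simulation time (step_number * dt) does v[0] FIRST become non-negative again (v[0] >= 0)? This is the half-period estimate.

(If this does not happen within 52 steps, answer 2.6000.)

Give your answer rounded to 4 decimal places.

Step 0: x=[7.0000] v=[0.0000]
Step 1: x=[6.9927] v=[-0.1463]
Step 2: x=[6.9781] v=[-0.2921]
Step 3: x=[6.9562] v=[-0.4371]
Step 4: x=[6.9272] v=[-0.5809]
Step 5: x=[6.8910] v=[-0.7231]
Step 6: x=[6.8478] v=[-0.8632]
Step 7: x=[6.7978] v=[-1.0009]
Step 8: x=[6.7410] v=[-1.1358]
Step 9: x=[6.6776] v=[-1.2675]
Step 10: x=[6.6078] v=[-1.3956]
Step 11: x=[6.5318] v=[-1.5198]
Step 12: x=[6.4498] v=[-1.6397]
Step 13: x=[6.3621] v=[-1.7550]
Step 14: x=[6.2688] v=[-1.8654]
Step 15: x=[6.1703] v=[-1.9705]
Step 16: x=[6.0668] v=[-2.0701]
Step 17: x=[5.9586] v=[-2.1639]
Step 18: x=[5.8460] v=[-2.2516]
Step 19: x=[5.7294] v=[-2.3329]
Step 20: x=[5.6090] v=[-2.4077]
Step 21: x=[5.4852] v=[-2.4757]
Step 22: x=[5.3584] v=[-2.5367]
Step 23: x=[5.2289] v=[-2.5906]
Step 24: x=[5.0970] v=[-2.6372]
Step 25: x=[4.9632] v=[-2.6764]
Step 26: x=[4.8278] v=[-2.7081]
Step 27: x=[4.6912] v=[-2.7322]
Step 28: x=[4.5538] v=[-2.7486]
Step 29: x=[4.4159] v=[-2.7573]
Step 30: x=[4.2780] v=[-2.7582]
Step 31: x=[4.1404] v=[-2.7513]
Step 32: x=[4.0036] v=[-2.7367]
Step 33: x=[3.8679] v=[-2.7144]
Step 34: x=[3.7337] v=[-2.6845]
Step 35: x=[3.6014] v=[-2.6470]
Step 36: x=[3.4713] v=[-2.6021]
Step 37: x=[3.3438] v=[-2.5499]
Step 38: x=[3.2193] v=[-2.4905]
Step 39: x=[3.0981] v=[-2.4241]
Step 40: x=[2.9806] v=[-2.3509]
Step 41: x=[2.8670] v=[-2.2711]
Step 42: x=[2.7578] v=[-2.1849]
Step 43: x=[2.6532] v=[-2.0925]
Step 44: x=[2.5535] v=[-1.9942]
Step 45: x=[2.4590] v=[-1.8903]
Step 46: x=[2.3699] v=[-1.7811]
Step 47: x=[2.2866] v=[-1.6669]
Step 48: x=[2.2092] v=[-1.5480]
Step 49: x=[2.1380] v=[-1.4248]
Step 50: x=[2.0731] v=[-1.2976]
Step 51: x=[2.0148] v=[-1.1667]
Step 52: x=[1.9632] v=[-1.0325]
v[0] did not become non-negative within 52 steps; using fallback time=2.6000

Answer: 2.6000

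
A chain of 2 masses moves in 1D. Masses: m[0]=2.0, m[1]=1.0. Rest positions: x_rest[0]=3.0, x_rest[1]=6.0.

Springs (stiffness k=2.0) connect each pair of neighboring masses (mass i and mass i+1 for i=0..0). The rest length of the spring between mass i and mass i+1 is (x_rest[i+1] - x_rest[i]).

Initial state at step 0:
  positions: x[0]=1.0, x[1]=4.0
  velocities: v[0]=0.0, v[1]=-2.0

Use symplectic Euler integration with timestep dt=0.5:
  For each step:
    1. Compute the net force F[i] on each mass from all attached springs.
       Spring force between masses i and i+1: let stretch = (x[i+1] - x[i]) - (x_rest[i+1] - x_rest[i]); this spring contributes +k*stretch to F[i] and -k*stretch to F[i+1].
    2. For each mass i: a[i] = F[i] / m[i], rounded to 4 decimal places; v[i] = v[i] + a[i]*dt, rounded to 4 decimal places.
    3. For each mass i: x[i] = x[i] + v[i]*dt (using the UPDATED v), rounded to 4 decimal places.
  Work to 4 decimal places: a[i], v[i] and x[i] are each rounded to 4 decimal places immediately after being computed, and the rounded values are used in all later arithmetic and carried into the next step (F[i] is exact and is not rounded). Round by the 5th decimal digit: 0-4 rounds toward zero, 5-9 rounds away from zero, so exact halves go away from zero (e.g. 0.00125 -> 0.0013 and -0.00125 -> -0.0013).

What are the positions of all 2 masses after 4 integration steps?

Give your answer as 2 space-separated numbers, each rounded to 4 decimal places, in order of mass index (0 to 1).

Step 0: x=[1.0000 4.0000] v=[0.0000 -2.0000]
Step 1: x=[1.0000 3.0000] v=[0.0000 -2.0000]
Step 2: x=[0.7500 2.5000] v=[-0.5000 -1.0000]
Step 3: x=[0.1875 2.6250] v=[-1.1250 0.2500]
Step 4: x=[-0.5157 3.0313] v=[-1.4063 0.8125]

Answer: -0.5157 3.0313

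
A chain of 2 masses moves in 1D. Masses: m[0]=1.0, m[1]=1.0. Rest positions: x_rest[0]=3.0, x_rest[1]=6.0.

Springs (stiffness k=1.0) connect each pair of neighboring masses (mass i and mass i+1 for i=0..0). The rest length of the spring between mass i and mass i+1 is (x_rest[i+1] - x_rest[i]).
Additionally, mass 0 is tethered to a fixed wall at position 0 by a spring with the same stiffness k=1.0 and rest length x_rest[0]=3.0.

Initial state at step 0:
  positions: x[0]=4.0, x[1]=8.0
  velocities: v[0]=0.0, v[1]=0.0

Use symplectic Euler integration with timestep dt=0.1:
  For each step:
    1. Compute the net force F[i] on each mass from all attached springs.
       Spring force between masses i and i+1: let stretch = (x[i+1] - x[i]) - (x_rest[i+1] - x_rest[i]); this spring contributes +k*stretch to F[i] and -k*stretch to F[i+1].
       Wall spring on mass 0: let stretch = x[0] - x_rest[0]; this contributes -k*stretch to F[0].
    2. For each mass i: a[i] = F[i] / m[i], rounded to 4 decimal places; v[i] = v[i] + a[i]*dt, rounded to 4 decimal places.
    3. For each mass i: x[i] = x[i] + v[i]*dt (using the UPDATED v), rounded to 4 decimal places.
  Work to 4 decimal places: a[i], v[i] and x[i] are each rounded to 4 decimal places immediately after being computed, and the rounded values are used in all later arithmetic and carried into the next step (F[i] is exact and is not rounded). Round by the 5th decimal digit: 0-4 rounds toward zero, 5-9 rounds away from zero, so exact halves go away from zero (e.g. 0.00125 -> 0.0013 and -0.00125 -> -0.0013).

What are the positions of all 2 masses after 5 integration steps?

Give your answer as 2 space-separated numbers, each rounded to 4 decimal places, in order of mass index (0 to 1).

Answer: 3.9966 7.8535

Derivation:
Step 0: x=[4.0000 8.0000] v=[0.0000 0.0000]
Step 1: x=[4.0000 7.9900] v=[0.0000 -0.1000]
Step 2: x=[3.9999 7.9701] v=[-0.0010 -0.1990]
Step 3: x=[3.9995 7.9405] v=[-0.0040 -0.2960]
Step 4: x=[3.9985 7.9015] v=[-0.0099 -0.3901]
Step 5: x=[3.9966 7.8535] v=[-0.0195 -0.4804]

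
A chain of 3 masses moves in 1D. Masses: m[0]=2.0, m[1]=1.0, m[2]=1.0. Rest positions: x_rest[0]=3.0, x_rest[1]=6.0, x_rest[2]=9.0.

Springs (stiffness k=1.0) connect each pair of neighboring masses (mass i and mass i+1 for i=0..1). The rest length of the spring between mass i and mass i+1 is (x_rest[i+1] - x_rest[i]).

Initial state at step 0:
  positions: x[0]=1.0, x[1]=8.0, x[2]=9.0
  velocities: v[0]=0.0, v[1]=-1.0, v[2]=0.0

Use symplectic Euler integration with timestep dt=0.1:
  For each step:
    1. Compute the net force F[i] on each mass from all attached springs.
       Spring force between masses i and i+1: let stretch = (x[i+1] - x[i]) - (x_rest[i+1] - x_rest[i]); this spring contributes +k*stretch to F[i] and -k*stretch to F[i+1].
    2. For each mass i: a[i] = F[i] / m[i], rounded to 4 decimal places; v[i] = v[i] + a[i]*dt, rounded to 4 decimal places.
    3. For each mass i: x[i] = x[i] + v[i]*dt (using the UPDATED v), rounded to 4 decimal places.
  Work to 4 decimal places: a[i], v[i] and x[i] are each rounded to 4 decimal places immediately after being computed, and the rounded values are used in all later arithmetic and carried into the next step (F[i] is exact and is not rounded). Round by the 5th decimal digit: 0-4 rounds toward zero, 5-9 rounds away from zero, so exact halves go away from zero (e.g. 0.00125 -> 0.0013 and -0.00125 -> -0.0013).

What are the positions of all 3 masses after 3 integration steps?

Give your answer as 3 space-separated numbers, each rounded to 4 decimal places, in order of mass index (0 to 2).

Step 0: x=[1.0000 8.0000 9.0000] v=[0.0000 -1.0000 0.0000]
Step 1: x=[1.0200 7.8400 9.0200] v=[0.2000 -1.6000 0.2000]
Step 2: x=[1.0591 7.6236 9.0582] v=[0.3910 -2.1640 0.3820]
Step 3: x=[1.1160 7.3559 9.1121] v=[0.5692 -2.6770 0.5385]

Answer: 1.1160 7.3559 9.1121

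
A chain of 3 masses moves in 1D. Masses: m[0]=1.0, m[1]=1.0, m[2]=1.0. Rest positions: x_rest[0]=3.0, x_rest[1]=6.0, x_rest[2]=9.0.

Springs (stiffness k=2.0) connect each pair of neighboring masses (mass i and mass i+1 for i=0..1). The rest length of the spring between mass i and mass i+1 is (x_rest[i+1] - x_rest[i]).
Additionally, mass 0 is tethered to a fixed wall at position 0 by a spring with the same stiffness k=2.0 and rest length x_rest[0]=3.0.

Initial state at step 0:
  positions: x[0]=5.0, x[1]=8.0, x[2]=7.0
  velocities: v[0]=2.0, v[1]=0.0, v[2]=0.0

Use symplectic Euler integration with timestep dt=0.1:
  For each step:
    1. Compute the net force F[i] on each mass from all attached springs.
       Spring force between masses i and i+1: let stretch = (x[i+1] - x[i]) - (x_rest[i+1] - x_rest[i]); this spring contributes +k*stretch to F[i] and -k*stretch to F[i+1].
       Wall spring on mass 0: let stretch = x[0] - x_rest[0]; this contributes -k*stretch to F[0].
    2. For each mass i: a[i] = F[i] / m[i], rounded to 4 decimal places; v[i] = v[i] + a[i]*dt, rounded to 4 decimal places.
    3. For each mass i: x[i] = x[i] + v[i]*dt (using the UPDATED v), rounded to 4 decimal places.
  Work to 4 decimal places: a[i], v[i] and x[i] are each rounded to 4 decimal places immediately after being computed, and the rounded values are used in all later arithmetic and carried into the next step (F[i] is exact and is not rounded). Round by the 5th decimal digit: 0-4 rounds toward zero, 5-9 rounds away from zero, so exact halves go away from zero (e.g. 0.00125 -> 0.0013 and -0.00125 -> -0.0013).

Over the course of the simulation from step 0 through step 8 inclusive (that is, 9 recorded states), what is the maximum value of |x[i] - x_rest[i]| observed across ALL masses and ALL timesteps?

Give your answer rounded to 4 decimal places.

Answer: 2.3285

Derivation:
Step 0: x=[5.0000 8.0000 7.0000] v=[2.0000 0.0000 0.0000]
Step 1: x=[5.1600 7.9200 7.0800] v=[1.6000 -0.8000 0.8000]
Step 2: x=[5.2720 7.7680 7.2368] v=[1.1200 -1.5200 1.5680]
Step 3: x=[5.3285 7.5555 7.4642] v=[0.5648 -2.1254 2.2742]
Step 4: x=[5.3230 7.2966 7.7535] v=[-0.0555 -2.5891 2.8925]
Step 5: x=[5.2505 7.0074 8.0936] v=[-0.7254 -2.8924 3.4011]
Step 6: x=[5.1081 6.7048 8.4720] v=[-1.4241 -3.0265 3.7839]
Step 7: x=[4.8955 6.4056 8.8751] v=[-2.1264 -2.9924 4.0305]
Step 8: x=[4.6152 6.1256 9.2888] v=[-2.8035 -2.8005 4.1366]
Max displacement = 2.3285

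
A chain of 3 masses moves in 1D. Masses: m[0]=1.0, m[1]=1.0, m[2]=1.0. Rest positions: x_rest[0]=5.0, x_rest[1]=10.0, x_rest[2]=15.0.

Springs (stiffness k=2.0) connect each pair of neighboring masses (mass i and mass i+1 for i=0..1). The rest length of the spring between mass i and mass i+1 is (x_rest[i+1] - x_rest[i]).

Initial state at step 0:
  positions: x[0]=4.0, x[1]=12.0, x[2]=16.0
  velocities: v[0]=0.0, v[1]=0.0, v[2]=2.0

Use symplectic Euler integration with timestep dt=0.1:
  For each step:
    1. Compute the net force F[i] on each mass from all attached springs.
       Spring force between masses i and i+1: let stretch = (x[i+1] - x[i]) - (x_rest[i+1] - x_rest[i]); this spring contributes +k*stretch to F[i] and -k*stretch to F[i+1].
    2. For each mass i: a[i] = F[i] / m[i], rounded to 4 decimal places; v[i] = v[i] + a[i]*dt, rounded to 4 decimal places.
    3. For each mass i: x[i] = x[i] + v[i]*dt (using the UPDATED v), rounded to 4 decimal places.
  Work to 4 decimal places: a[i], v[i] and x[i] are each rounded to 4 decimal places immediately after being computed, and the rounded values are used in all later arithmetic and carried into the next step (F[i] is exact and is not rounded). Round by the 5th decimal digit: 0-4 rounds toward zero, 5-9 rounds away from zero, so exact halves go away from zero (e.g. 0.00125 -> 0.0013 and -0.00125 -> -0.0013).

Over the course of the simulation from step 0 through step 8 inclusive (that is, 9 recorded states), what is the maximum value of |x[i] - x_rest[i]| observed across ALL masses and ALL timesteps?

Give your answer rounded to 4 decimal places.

Answer: 2.6605

Derivation:
Step 0: x=[4.0000 12.0000 16.0000] v=[0.0000 0.0000 2.0000]
Step 1: x=[4.0600 11.9200 16.2200] v=[0.6000 -0.8000 2.2000]
Step 2: x=[4.1772 11.7688 16.4540] v=[1.1720 -1.5120 2.3400]
Step 3: x=[4.3462 11.5595 16.6943] v=[1.6903 -2.0933 2.4030]
Step 4: x=[4.5595 11.3086 16.9319] v=[2.1330 -2.5090 2.3760]
Step 5: x=[4.8078 11.0352 17.1570] v=[2.4828 -2.7342 2.2513]
Step 6: x=[5.0806 10.7597 17.3597] v=[2.7283 -2.7553 2.0269]
Step 7: x=[5.3670 10.5026 17.5304] v=[2.8641 -2.5711 1.7069]
Step 8: x=[5.6561 10.2833 17.6605] v=[2.8912 -2.1927 1.3013]
Max displacement = 2.6605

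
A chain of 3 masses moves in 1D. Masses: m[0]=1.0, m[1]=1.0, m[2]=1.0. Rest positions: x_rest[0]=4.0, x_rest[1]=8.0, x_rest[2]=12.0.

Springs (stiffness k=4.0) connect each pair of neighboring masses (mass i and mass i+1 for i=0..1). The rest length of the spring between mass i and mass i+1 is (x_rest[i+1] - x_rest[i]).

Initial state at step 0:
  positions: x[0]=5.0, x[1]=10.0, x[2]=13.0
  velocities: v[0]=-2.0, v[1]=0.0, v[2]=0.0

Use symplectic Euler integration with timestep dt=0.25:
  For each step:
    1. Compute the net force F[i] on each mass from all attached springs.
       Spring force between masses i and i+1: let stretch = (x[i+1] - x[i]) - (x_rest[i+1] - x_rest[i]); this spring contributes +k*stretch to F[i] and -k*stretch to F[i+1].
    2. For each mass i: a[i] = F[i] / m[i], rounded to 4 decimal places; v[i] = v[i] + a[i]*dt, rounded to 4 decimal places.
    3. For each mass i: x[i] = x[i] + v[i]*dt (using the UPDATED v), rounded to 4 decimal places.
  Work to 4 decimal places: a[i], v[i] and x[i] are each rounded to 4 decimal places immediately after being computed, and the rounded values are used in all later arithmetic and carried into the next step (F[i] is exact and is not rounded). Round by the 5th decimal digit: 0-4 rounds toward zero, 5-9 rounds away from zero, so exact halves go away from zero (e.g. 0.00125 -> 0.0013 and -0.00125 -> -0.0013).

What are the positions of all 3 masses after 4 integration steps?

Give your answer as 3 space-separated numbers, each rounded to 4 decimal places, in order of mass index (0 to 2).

Answer: 4.4805 8.1094 13.4102

Derivation:
Step 0: x=[5.0000 10.0000 13.0000] v=[-2.0000 0.0000 0.0000]
Step 1: x=[4.7500 9.5000 13.2500] v=[-1.0000 -2.0000 1.0000]
Step 2: x=[4.6875 8.7500 13.5625] v=[-0.2500 -3.0000 1.2500]
Step 3: x=[4.6406 8.1875 13.6719] v=[-0.1875 -2.2500 0.4375]
Step 4: x=[4.4805 8.1094 13.4102] v=[-0.6406 -0.3125 -1.0469]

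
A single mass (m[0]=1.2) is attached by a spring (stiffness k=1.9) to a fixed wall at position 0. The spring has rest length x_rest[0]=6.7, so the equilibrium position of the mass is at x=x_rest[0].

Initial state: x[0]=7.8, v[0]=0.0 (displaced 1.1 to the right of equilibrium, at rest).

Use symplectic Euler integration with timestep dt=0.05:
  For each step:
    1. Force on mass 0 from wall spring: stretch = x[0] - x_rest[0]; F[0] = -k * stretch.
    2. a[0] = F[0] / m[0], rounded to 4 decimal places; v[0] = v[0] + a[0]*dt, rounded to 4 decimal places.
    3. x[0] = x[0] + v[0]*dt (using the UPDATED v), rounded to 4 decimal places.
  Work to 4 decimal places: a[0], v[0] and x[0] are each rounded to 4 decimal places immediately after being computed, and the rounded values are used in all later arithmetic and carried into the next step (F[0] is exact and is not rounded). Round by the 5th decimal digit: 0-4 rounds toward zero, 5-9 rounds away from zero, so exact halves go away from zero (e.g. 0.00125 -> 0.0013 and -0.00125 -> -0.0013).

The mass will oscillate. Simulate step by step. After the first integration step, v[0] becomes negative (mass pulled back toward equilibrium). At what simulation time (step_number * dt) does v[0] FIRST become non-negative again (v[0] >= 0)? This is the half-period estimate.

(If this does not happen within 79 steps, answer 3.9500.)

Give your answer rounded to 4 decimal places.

Answer: 2.5000

Derivation:
Step 0: x=[7.8000] v=[0.0000]
Step 1: x=[7.7956] v=[-0.0871]
Step 2: x=[7.7869] v=[-0.1738]
Step 3: x=[7.7739] v=[-0.2598]
Step 4: x=[7.7567] v=[-0.3448]
Step 5: x=[7.7353] v=[-0.4285]
Step 6: x=[7.7098] v=[-0.5105]
Step 7: x=[7.6803] v=[-0.5904]
Step 8: x=[7.6469] v=[-0.6680]
Step 9: x=[7.6098] v=[-0.7430]
Step 10: x=[7.5691] v=[-0.8150]
Step 11: x=[7.5249] v=[-0.8838]
Step 12: x=[7.4774] v=[-0.9491]
Step 13: x=[7.4269] v=[-1.0106]
Step 14: x=[7.3735] v=[-1.0681]
Step 15: x=[7.3174] v=[-1.1214]
Step 16: x=[7.2589] v=[-1.1703]
Step 17: x=[7.1982] v=[-1.2145]
Step 18: x=[7.1355] v=[-1.2539]
Step 19: x=[7.0711] v=[-1.2884]
Step 20: x=[7.0052] v=[-1.3178]
Step 21: x=[6.9381] v=[-1.3420]
Step 22: x=[6.8701] v=[-1.3609]
Step 23: x=[6.8014] v=[-1.3744]
Step 24: x=[6.7323] v=[-1.3824]
Step 25: x=[6.6631] v=[-1.3850]
Step 26: x=[6.5940] v=[-1.3821]
Step 27: x=[6.5253] v=[-1.3737]
Step 28: x=[6.4573] v=[-1.3599]
Step 29: x=[6.3903] v=[-1.3407]
Step 30: x=[6.3245] v=[-1.3162]
Step 31: x=[6.2602] v=[-1.2865]
Step 32: x=[6.1976] v=[-1.2517]
Step 33: x=[6.1370] v=[-1.2119]
Step 34: x=[6.0786] v=[-1.1673]
Step 35: x=[6.0227] v=[-1.1181]
Step 36: x=[5.9695] v=[-1.0645]
Step 37: x=[5.9192] v=[-1.0067]
Step 38: x=[5.8720] v=[-0.9449]
Step 39: x=[5.8280] v=[-0.8794]
Step 40: x=[5.7875] v=[-0.8104]
Step 41: x=[5.7506] v=[-0.7382]
Step 42: x=[5.7175] v=[-0.6630]
Step 43: x=[5.6882] v=[-0.5852]
Step 44: x=[5.6629] v=[-0.5051]
Step 45: x=[5.6418] v=[-0.4230]
Step 46: x=[5.6248] v=[-0.3392]
Step 47: x=[5.6121] v=[-0.2541]
Step 48: x=[5.6037] v=[-0.1680]
Step 49: x=[5.5996] v=[-0.0812]
Step 50: x=[5.5999] v=[0.0059]
First v>=0 after going negative at step 50, time=2.5000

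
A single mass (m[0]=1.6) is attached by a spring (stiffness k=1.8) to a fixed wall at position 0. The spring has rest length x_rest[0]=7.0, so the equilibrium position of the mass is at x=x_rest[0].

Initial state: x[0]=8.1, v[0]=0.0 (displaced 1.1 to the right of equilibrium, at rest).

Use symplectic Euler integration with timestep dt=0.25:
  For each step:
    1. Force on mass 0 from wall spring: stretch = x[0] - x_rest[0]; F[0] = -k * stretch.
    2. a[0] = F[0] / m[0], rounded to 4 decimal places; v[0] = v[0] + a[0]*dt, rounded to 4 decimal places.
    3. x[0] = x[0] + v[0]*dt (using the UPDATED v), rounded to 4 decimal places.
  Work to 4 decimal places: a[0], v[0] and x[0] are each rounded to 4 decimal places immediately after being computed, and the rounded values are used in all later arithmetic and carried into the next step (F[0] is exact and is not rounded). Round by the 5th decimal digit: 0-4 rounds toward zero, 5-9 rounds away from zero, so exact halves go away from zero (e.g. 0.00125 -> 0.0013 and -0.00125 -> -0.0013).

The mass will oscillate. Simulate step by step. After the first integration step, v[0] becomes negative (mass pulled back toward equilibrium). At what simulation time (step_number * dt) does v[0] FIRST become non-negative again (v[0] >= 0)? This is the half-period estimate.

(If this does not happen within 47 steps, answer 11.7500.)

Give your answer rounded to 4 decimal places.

Answer: 3.0000

Derivation:
Step 0: x=[8.1000] v=[0.0000]
Step 1: x=[8.0227] v=[-0.3094]
Step 2: x=[7.8735] v=[-0.5970]
Step 3: x=[7.6628] v=[-0.8427]
Step 4: x=[7.4055] v=[-1.0291]
Step 5: x=[7.1197] v=[-1.1432]
Step 6: x=[6.8255] v=[-1.1769]
Step 7: x=[6.5436] v=[-1.1278]
Step 8: x=[6.2938] v=[-0.9994]
Step 9: x=[6.0936] v=[-0.8008]
Step 10: x=[5.9571] v=[-0.5459]
Step 11: x=[5.8940] v=[-0.2526]
Step 12: x=[5.9086] v=[0.0585]
First v>=0 after going negative at step 12, time=3.0000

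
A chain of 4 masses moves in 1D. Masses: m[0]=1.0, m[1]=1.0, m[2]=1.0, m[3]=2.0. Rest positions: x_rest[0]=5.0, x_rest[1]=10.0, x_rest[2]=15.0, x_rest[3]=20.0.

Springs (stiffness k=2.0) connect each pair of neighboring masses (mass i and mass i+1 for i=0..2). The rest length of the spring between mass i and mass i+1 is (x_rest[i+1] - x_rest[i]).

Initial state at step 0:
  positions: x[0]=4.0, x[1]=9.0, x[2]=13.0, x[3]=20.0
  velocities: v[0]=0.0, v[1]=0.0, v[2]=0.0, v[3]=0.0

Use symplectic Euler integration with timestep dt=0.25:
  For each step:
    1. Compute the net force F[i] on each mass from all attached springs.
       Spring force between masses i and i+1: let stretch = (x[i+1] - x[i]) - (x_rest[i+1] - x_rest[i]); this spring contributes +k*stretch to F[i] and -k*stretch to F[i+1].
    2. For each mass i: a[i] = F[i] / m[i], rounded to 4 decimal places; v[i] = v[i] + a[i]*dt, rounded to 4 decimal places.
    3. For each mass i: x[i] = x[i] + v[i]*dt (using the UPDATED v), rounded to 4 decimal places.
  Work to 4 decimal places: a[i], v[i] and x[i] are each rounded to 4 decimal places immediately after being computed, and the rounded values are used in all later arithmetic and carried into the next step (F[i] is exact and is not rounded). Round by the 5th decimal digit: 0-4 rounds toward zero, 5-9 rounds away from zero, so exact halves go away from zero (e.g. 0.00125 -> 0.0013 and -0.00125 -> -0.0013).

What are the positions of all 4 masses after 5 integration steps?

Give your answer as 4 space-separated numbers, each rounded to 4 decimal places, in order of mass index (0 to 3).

Step 0: x=[4.0000 9.0000 13.0000 20.0000] v=[0.0000 0.0000 0.0000 0.0000]
Step 1: x=[4.0000 8.8750 13.3750 19.8750] v=[0.0000 -0.5000 1.5000 -0.5000]
Step 2: x=[3.9844 8.7031 14.0000 19.6563] v=[-0.0625 -0.6875 2.5000 -0.8750]
Step 3: x=[3.9336 8.6035 14.6699 19.3965] v=[-0.2032 -0.3984 2.6797 -1.0391]
Step 4: x=[3.8415 8.6785 15.1724 19.1538] v=[-0.3683 0.2999 2.0098 -0.9708]
Step 5: x=[3.7291 8.9606 15.3608 18.9748] v=[-0.4498 1.1284 0.7536 -0.7162]

Answer: 3.7291 8.9606 15.3608 18.9748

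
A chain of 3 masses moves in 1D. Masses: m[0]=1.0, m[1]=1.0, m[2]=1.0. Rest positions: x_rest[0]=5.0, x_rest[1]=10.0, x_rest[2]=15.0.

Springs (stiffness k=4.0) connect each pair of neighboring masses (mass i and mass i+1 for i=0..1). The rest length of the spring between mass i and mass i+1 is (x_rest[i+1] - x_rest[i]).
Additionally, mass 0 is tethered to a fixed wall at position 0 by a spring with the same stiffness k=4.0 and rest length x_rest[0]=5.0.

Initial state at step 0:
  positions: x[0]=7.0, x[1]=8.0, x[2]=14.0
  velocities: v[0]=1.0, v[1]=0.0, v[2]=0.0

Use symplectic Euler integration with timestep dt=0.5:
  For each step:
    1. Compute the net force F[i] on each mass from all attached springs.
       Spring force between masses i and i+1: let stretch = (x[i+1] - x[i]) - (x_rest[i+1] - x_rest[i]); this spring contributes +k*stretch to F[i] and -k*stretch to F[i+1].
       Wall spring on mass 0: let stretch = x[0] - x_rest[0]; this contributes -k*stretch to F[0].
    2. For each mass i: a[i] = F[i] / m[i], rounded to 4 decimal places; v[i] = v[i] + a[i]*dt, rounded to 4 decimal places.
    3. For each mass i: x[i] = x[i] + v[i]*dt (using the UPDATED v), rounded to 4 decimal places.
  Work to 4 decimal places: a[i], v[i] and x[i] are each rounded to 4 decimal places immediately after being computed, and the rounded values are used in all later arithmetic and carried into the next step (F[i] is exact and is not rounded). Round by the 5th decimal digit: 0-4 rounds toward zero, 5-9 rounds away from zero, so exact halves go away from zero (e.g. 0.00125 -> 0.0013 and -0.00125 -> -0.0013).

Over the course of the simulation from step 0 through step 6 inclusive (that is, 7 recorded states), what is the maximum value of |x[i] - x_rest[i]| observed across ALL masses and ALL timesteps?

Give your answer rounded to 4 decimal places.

Answer: 4.0000

Derivation:
Step 0: x=[7.0000 8.0000 14.0000] v=[1.0000 0.0000 0.0000]
Step 1: x=[1.5000 13.0000 13.0000] v=[-11.0000 10.0000 -2.0000]
Step 2: x=[6.0000 6.5000 17.0000] v=[9.0000 -13.0000 8.0000]
Step 3: x=[5.0000 10.0000 15.5000] v=[-2.0000 7.0000 -3.0000]
Step 4: x=[4.0000 14.0000 13.5000] v=[-2.0000 8.0000 -4.0000]
Step 5: x=[9.0000 7.5000 17.0000] v=[10.0000 -13.0000 7.0000]
Step 6: x=[3.5000 12.0000 16.0000] v=[-11.0000 9.0000 -2.0000]
Max displacement = 4.0000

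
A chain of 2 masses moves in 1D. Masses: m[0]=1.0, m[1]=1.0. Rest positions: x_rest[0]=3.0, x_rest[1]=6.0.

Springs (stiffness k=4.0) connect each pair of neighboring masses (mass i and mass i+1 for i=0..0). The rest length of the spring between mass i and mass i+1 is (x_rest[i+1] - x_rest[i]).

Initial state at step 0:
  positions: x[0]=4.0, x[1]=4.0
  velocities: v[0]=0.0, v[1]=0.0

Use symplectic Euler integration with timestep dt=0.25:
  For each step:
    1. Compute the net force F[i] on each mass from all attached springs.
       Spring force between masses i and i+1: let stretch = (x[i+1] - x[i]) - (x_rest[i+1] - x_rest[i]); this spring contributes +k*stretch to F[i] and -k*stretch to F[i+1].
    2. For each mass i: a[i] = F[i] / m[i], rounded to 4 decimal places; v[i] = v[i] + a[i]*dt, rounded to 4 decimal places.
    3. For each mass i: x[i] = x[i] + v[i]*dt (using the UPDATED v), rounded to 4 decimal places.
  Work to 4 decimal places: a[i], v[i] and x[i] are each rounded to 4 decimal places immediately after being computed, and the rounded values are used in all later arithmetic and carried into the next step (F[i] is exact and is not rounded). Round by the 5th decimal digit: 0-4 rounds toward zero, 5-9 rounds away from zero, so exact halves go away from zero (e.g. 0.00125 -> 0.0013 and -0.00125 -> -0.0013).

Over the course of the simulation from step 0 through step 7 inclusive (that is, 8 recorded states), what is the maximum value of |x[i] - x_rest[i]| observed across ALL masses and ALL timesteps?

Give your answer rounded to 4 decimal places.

Step 0: x=[4.0000 4.0000] v=[0.0000 0.0000]
Step 1: x=[3.2500 4.7500] v=[-3.0000 3.0000]
Step 2: x=[2.1250 5.8750] v=[-4.5000 4.5000]
Step 3: x=[1.1875 6.8125] v=[-3.7500 3.7500]
Step 4: x=[0.9063 7.0938] v=[-1.1250 1.1250]
Step 5: x=[1.4219 6.5782] v=[2.0625 -2.0625]
Step 6: x=[2.4766 5.5235] v=[4.2188 -4.2188]
Step 7: x=[3.5430 4.4571] v=[4.2657 -4.2657]
Max displacement = 2.0937

Answer: 2.0937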